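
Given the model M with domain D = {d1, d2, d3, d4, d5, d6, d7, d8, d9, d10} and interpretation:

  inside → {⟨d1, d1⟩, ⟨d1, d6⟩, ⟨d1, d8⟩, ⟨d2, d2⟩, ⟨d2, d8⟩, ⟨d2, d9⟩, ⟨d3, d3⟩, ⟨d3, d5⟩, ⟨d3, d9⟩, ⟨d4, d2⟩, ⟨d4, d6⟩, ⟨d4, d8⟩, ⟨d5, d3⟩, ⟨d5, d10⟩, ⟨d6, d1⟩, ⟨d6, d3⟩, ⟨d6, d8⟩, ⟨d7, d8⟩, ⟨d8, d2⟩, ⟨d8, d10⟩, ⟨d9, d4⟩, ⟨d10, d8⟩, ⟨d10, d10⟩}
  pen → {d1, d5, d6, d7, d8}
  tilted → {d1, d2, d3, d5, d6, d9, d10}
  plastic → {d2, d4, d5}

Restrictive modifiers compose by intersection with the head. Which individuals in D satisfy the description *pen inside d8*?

{d1, d6, d7}

⟦inside d8⟧ = {x : ⟨x, d8⟩ ∈ ⟦inside⟧} = {d1, d2, d4, d6, d7, d10}
⟦pen⟧ = {d1, d5, d6, d7, d8}
… ∩ ⟦inside d8⟧ = {d1, d5, d6, d7, d8} ∩ {d1, d2, d4, d6, d7, d10} = {d1, d6, d7}
So ⟦pen inside d8⟧ = {d1, d6, d7}.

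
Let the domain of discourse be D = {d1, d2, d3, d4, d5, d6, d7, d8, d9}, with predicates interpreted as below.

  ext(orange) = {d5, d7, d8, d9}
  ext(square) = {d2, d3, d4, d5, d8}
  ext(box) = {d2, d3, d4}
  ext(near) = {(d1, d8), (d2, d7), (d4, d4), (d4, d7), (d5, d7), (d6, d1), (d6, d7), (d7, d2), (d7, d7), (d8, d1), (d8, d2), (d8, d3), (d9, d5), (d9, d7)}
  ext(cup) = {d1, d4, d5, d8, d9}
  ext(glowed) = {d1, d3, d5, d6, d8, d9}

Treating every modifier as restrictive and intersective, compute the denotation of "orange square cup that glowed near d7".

⟦that glowed⟧ = ⟦glowed⟧ = {d1, d3, d5, d6, d8, d9}
⟦near d7⟧ = {x : ⟨x, d7⟩ ∈ ⟦near⟧} = {d2, d4, d5, d6, d7, d9}
⟦cup⟧ = {d1, d4, d5, d8, d9}
… ∩ ⟦that glowed⟧ = {d1, d4, d5, d8, d9} ∩ {d1, d3, d5, d6, d8, d9} = {d1, d5, d8, d9}
… ∩ ⟦near d7⟧ = {d1, d5, d8, d9} ∩ {d2, d4, d5, d6, d7, d9} = {d5, d9}
… ∩ ⟦orange⟧ = {d5, d9} ∩ {d5, d7, d8, d9} = {d5, d9}
… ∩ ⟦square⟧ = {d5, d9} ∩ {d2, d3, d4, d5, d8} = {d5}
So ⟦orange square cup that glowed near d7⟧ = {d5}.

{d5}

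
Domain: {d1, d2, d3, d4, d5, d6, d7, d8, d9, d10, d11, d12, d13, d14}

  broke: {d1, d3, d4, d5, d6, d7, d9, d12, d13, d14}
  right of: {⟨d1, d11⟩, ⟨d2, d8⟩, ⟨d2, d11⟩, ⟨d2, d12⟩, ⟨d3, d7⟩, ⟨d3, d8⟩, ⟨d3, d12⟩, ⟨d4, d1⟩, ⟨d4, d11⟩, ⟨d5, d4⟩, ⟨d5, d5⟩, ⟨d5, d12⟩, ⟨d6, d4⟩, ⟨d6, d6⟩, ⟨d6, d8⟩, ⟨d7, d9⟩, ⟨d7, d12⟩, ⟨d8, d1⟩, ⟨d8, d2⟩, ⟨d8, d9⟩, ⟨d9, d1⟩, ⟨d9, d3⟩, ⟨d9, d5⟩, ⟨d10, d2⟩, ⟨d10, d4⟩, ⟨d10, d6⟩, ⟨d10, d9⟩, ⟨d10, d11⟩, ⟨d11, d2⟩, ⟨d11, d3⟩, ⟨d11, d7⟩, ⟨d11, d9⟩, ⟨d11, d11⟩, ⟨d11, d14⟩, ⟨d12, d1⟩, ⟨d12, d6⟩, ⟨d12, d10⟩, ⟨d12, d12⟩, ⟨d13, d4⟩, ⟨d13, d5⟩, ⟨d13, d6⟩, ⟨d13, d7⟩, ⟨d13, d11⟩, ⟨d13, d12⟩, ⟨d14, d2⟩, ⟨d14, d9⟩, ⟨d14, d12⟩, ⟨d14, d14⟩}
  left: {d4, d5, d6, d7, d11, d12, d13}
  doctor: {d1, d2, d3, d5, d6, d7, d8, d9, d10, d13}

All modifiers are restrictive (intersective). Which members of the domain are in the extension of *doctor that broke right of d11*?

{d1, d13}

⟦that broke⟧ = ⟦broke⟧ = {d1, d3, d4, d5, d6, d7, d9, d12, d13, d14}
⟦right of d11⟧ = {x : ⟨x, d11⟩ ∈ ⟦right of⟧} = {d1, d2, d4, d10, d11, d13}
⟦doctor⟧ = {d1, d2, d3, d5, d6, d7, d8, d9, d10, d13}
… ∩ ⟦that broke⟧ = {d1, d2, d3, d5, d6, d7, d8, d9, d10, d13} ∩ {d1, d3, d4, d5, d6, d7, d9, d12, d13, d14} = {d1, d3, d5, d6, d7, d9, d13}
… ∩ ⟦right of d11⟧ = {d1, d3, d5, d6, d7, d9, d13} ∩ {d1, d2, d4, d10, d11, d13} = {d1, d13}
So ⟦doctor that broke right of d11⟧ = {d1, d13}.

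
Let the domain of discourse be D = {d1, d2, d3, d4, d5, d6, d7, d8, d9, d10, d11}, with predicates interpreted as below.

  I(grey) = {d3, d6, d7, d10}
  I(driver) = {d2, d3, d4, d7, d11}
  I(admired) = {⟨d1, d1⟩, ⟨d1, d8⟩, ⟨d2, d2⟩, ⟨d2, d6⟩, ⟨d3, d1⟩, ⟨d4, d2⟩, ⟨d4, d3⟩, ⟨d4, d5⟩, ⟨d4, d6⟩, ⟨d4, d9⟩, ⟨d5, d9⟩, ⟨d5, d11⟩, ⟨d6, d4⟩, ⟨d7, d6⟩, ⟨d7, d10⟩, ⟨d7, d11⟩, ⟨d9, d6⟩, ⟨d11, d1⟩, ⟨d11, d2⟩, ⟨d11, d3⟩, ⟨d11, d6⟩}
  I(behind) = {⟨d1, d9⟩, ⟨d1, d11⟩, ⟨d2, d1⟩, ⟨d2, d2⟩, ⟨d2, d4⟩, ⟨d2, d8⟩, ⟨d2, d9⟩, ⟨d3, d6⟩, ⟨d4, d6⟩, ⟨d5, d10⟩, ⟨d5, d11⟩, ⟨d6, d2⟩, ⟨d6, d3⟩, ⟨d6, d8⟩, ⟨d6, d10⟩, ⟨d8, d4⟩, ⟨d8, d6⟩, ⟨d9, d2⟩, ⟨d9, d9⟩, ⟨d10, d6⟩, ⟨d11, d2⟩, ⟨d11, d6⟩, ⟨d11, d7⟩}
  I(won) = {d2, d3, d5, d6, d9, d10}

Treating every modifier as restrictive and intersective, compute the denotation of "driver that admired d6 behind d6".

{d4, d11}

⟦that admired d6⟧ = {x : ⟨x, d6⟩ ∈ ⟦admired⟧} = {d2, d4, d7, d9, d11}
⟦behind d6⟧ = {x : ⟨x, d6⟩ ∈ ⟦behind⟧} = {d3, d4, d8, d10, d11}
⟦driver⟧ = {d2, d3, d4, d7, d11}
… ∩ ⟦that admired d6⟧ = {d2, d3, d4, d7, d11} ∩ {d2, d4, d7, d9, d11} = {d2, d4, d7, d11}
… ∩ ⟦behind d6⟧ = {d2, d4, d7, d11} ∩ {d3, d4, d8, d10, d11} = {d4, d11}
So ⟦driver that admired d6 behind d6⟧ = {d4, d11}.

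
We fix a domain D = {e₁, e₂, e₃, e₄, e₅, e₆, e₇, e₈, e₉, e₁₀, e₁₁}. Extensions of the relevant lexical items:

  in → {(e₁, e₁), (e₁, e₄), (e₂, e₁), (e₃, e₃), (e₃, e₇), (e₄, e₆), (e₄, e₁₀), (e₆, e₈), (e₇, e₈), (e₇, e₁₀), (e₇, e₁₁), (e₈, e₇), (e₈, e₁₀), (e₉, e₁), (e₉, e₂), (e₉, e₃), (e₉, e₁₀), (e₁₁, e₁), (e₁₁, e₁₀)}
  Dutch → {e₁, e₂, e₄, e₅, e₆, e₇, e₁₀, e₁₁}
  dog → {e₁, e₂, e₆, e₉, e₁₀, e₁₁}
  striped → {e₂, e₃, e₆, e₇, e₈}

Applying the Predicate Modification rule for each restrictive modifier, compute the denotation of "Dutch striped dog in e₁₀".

{ }

⟦in e₁₀⟧ = {x : ⟨x, e₁₀⟩ ∈ ⟦in⟧} = {e₄, e₇, e₈, e₉, e₁₁}
⟦dog⟧ = {e₁, e₂, e₆, e₉, e₁₀, e₁₁}
… ∩ ⟦in e₁₀⟧ = {e₁, e₂, e₆, e₉, e₁₀, e₁₁} ∩ {e₄, e₇, e₈, e₉, e₁₁} = {e₉, e₁₁}
… ∩ ⟦Dutch⟧ = {e₉, e₁₁} ∩ {e₁, e₂, e₄, e₅, e₆, e₇, e₁₀, e₁₁} = {e₁₁}
… ∩ ⟦striped⟧ = {e₁₁} ∩ {e₂, e₃, e₆, e₇, e₈} = ∅
So ⟦Dutch striped dog in e₁₀⟧ = { }.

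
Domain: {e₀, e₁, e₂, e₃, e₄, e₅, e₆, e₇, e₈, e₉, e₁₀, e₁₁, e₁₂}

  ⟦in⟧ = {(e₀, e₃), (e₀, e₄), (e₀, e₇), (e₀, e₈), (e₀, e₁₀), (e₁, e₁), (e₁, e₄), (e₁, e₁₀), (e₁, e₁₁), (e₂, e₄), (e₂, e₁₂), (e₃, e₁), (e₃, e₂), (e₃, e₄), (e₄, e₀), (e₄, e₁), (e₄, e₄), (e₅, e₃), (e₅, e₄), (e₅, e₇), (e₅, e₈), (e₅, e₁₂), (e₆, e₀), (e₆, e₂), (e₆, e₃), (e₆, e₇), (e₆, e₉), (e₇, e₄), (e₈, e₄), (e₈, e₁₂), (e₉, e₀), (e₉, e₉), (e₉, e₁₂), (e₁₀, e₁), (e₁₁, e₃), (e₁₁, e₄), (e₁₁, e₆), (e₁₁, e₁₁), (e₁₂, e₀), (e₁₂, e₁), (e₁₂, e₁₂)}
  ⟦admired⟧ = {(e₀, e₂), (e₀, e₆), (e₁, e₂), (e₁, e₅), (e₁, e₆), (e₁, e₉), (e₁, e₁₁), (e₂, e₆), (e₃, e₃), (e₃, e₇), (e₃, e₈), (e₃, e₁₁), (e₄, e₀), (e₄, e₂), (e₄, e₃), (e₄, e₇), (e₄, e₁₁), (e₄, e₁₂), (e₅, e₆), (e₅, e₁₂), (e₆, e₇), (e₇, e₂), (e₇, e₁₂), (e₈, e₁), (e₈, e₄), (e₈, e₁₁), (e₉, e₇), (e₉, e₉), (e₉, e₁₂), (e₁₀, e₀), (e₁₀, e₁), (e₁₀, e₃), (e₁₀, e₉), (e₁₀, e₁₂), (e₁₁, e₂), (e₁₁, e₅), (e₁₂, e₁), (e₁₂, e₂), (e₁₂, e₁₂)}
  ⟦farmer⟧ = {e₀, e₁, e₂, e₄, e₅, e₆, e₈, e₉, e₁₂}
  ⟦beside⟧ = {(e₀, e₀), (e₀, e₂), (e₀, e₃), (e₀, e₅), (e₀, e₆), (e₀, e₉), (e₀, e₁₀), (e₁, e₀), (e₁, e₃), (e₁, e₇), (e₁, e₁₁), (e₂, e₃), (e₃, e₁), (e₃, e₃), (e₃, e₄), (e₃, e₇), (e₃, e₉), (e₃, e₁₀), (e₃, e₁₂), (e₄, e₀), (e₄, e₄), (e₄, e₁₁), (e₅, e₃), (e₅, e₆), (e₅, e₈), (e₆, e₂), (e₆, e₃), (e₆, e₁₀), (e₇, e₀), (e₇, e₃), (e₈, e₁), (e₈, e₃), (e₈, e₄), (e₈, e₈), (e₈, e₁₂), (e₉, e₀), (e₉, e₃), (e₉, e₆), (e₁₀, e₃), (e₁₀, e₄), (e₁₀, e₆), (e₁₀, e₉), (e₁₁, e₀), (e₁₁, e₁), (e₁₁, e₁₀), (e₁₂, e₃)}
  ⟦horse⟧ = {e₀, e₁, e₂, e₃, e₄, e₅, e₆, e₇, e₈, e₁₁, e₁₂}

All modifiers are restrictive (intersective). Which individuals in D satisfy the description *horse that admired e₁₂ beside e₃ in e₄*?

{e₅, e₇}

⟦that admired e₁₂⟧ = {x : ⟨x, e₁₂⟩ ∈ ⟦admired⟧} = {e₄, e₅, e₇, e₉, e₁₀, e₁₂}
⟦beside e₃⟧ = {x : ⟨x, e₃⟩ ∈ ⟦beside⟧} = {e₀, e₁, e₂, e₃, e₅, e₆, e₇, e₈, e₉, e₁₀, e₁₂}
⟦in e₄⟧ = {x : ⟨x, e₄⟩ ∈ ⟦in⟧} = {e₀, e₁, e₂, e₃, e₄, e₅, e₇, e₈, e₁₁}
⟦horse⟧ = {e₀, e₁, e₂, e₃, e₄, e₅, e₆, e₇, e₈, e₁₁, e₁₂}
… ∩ ⟦that admired e₁₂⟧ = {e₀, e₁, e₂, e₃, e₄, e₅, e₆, e₇, e₈, e₁₁, e₁₂} ∩ {e₄, e₅, e₇, e₉, e₁₀, e₁₂} = {e₄, e₅, e₇, e₁₂}
… ∩ ⟦beside e₃⟧ = {e₄, e₅, e₇, e₁₂} ∩ {e₀, e₁, e₂, e₃, e₅, e₆, e₇, e₈, e₉, e₁₀, e₁₂} = {e₅, e₇, e₁₂}
… ∩ ⟦in e₄⟧ = {e₅, e₇, e₁₂} ∩ {e₀, e₁, e₂, e₃, e₄, e₅, e₇, e₈, e₁₁} = {e₅, e₇}
So ⟦horse that admired e₁₂ beside e₃ in e₄⟧ = {e₅, e₇}.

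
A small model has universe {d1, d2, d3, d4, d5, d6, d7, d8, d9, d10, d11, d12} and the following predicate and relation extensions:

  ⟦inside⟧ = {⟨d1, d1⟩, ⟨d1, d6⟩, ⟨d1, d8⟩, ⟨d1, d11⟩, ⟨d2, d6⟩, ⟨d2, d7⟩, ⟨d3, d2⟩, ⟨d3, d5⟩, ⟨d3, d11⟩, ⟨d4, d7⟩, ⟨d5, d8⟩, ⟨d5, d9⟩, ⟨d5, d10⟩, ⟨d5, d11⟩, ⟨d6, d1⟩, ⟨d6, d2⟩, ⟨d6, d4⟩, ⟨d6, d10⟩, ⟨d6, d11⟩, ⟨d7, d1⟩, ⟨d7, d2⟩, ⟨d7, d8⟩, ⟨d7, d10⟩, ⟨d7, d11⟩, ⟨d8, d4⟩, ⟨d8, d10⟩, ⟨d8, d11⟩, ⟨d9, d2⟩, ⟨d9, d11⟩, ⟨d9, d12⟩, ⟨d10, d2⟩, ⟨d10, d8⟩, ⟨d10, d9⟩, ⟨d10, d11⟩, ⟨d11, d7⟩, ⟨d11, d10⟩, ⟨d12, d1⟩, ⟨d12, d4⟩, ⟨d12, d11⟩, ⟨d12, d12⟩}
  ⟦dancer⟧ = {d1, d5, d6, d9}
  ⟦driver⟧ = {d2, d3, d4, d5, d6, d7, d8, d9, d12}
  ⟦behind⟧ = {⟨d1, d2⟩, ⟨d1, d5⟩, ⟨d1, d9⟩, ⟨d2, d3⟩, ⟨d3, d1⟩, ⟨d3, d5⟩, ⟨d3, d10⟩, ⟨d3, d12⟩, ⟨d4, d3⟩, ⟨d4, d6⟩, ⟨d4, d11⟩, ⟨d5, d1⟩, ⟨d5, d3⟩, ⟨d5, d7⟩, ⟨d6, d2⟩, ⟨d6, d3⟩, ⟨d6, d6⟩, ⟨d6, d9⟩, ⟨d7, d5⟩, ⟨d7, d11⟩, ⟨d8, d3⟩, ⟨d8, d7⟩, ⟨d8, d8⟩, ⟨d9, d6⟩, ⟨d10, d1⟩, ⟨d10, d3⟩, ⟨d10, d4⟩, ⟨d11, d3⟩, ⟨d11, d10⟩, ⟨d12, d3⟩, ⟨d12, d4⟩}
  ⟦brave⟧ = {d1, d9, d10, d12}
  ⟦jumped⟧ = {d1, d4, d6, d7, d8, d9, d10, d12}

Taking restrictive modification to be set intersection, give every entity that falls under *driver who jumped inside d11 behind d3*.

⟦who jumped⟧ = ⟦jumped⟧ = {d1, d4, d6, d7, d8, d9, d10, d12}
⟦inside d11⟧ = {x : ⟨x, d11⟩ ∈ ⟦inside⟧} = {d1, d3, d5, d6, d7, d8, d9, d10, d12}
⟦behind d3⟧ = {x : ⟨x, d3⟩ ∈ ⟦behind⟧} = {d2, d4, d5, d6, d8, d10, d11, d12}
⟦driver⟧ = {d2, d3, d4, d5, d6, d7, d8, d9, d12}
… ∩ ⟦who jumped⟧ = {d2, d3, d4, d5, d6, d7, d8, d9, d12} ∩ {d1, d4, d6, d7, d8, d9, d10, d12} = {d4, d6, d7, d8, d9, d12}
… ∩ ⟦inside d11⟧ = {d4, d6, d7, d8, d9, d12} ∩ {d1, d3, d5, d6, d7, d8, d9, d10, d12} = {d6, d7, d8, d9, d12}
… ∩ ⟦behind d3⟧ = {d6, d7, d8, d9, d12} ∩ {d2, d4, d5, d6, d8, d10, d11, d12} = {d6, d8, d12}
So ⟦driver who jumped inside d11 behind d3⟧ = {d6, d8, d12}.

{d6, d8, d12}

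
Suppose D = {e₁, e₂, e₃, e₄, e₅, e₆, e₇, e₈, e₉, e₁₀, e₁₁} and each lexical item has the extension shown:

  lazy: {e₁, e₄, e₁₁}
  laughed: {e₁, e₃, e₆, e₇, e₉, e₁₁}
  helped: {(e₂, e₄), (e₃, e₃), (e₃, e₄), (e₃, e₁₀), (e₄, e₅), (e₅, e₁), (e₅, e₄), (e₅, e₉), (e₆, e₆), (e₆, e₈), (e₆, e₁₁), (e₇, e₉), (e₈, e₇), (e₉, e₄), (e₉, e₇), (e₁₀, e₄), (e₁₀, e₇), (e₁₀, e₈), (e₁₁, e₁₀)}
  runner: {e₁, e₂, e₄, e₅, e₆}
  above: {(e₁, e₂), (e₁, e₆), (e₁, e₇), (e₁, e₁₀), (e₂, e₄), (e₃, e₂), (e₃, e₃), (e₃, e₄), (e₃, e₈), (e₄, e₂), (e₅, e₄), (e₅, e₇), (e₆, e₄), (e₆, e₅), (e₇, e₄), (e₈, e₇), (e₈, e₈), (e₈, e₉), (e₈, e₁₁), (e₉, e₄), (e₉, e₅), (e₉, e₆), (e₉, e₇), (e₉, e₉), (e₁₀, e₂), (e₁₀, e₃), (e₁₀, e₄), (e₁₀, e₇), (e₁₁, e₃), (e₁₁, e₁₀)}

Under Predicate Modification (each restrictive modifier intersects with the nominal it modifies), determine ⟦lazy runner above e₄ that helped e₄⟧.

{ }

⟦above e₄⟧ = {x : ⟨x, e₄⟩ ∈ ⟦above⟧} = {e₂, e₃, e₅, e₆, e₇, e₉, e₁₀}
⟦that helped e₄⟧ = {x : ⟨x, e₄⟩ ∈ ⟦helped⟧} = {e₂, e₃, e₅, e₉, e₁₀}
⟦runner⟧ = {e₁, e₂, e₄, e₅, e₆}
… ∩ ⟦above e₄⟧ = {e₁, e₂, e₄, e₅, e₆} ∩ {e₂, e₃, e₅, e₆, e₇, e₉, e₁₀} = {e₂, e₅, e₆}
… ∩ ⟦that helped e₄⟧ = {e₂, e₅, e₆} ∩ {e₂, e₃, e₅, e₉, e₁₀} = {e₂, e₅}
… ∩ ⟦lazy⟧ = {e₂, e₅} ∩ {e₁, e₄, e₁₁} = ∅
So ⟦lazy runner above e₄ that helped e₄⟧ = { }.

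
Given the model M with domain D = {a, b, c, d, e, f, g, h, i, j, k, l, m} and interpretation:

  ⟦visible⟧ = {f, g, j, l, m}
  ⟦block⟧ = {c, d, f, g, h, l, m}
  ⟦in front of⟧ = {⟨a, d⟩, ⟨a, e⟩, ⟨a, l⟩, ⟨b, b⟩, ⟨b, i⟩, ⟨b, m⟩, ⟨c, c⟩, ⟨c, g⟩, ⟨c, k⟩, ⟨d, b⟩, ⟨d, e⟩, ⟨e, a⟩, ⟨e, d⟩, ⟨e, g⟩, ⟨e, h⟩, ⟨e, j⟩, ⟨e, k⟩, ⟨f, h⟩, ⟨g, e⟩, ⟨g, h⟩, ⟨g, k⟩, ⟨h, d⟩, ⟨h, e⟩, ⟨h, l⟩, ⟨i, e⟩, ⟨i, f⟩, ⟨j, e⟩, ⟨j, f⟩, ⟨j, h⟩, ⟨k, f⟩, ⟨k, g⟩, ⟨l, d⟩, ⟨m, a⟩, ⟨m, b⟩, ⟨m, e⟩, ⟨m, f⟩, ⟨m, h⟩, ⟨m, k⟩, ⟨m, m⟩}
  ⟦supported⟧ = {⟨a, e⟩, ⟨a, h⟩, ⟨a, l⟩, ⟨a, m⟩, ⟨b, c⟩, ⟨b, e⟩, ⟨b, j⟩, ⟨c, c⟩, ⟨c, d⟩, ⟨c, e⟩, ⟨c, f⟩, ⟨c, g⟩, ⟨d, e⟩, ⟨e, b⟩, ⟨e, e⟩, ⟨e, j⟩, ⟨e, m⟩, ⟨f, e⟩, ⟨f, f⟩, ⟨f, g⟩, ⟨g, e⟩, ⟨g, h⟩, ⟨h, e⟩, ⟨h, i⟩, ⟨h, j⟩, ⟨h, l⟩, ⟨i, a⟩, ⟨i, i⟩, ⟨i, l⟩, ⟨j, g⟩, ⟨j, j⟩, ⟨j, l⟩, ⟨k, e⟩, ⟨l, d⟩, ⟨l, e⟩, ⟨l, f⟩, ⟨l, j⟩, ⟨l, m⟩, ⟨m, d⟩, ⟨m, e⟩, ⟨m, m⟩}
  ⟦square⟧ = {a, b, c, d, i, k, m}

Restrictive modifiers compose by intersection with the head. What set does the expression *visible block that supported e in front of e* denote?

{g, m}

⟦that supported e⟧ = {x : ⟨x, e⟩ ∈ ⟦supported⟧} = {a, b, c, d, e, f, g, h, k, l, m}
⟦in front of e⟧ = {x : ⟨x, e⟩ ∈ ⟦in front of⟧} = {a, d, g, h, i, j, m}
⟦block⟧ = {c, d, f, g, h, l, m}
… ∩ ⟦that supported e⟧ = {c, d, f, g, h, l, m} ∩ {a, b, c, d, e, f, g, h, k, l, m} = {c, d, f, g, h, l, m}
… ∩ ⟦in front of e⟧ = {c, d, f, g, h, l, m} ∩ {a, d, g, h, i, j, m} = {d, g, h, m}
… ∩ ⟦visible⟧ = {d, g, h, m} ∩ {f, g, j, l, m} = {g, m}
So ⟦visible block that supported e in front of e⟧ = {g, m}.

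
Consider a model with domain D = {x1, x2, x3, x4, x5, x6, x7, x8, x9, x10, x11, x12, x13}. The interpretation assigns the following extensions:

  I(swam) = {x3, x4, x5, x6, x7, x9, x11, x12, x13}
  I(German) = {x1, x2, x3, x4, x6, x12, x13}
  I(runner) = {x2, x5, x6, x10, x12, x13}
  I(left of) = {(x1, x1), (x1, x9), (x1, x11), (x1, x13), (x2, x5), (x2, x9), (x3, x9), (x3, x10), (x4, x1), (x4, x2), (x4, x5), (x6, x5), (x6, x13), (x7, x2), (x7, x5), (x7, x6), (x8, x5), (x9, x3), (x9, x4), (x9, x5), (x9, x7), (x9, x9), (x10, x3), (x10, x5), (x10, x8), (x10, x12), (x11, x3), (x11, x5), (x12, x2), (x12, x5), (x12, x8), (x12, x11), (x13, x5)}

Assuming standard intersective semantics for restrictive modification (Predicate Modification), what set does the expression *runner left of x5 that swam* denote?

{x6, x12, x13}

⟦left of x5⟧ = {x : ⟨x, x5⟩ ∈ ⟦left of⟧} = {x2, x4, x6, x7, x8, x9, x10, x11, x12, x13}
⟦that swam⟧ = ⟦swam⟧ = {x3, x4, x5, x6, x7, x9, x11, x12, x13}
⟦runner⟧ = {x2, x5, x6, x10, x12, x13}
… ∩ ⟦left of x5⟧ = {x2, x5, x6, x10, x12, x13} ∩ {x2, x4, x6, x7, x8, x9, x10, x11, x12, x13} = {x2, x6, x10, x12, x13}
… ∩ ⟦that swam⟧ = {x2, x6, x10, x12, x13} ∩ {x3, x4, x5, x6, x7, x9, x11, x12, x13} = {x6, x12, x13}
So ⟦runner left of x5 that swam⟧ = {x6, x12, x13}.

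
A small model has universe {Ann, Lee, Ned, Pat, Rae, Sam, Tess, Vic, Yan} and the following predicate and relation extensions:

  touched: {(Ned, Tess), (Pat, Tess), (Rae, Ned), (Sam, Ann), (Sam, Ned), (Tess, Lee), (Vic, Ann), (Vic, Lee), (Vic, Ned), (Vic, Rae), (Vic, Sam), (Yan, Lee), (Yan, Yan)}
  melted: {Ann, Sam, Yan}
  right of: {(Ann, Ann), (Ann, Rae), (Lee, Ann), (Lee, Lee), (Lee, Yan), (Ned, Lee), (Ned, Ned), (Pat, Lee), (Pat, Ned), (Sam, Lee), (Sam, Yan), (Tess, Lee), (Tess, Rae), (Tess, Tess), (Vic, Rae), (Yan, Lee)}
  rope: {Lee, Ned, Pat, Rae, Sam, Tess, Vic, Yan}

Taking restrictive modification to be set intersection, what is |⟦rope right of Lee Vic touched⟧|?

3

⟦right of Lee⟧ = {x : ⟨x, Lee⟩ ∈ ⟦right of⟧} = {Lee, Ned, Pat, Sam, Tess, Yan}
⟦Vic touched⟧ = {x : ⟨Vic, x⟩ ∈ ⟦touched⟧} = {Ann, Lee, Ned, Rae, Sam}
⟦rope⟧ = {Lee, Ned, Pat, Rae, Sam, Tess, Vic, Yan}
… ∩ ⟦right of Lee⟧ = {Lee, Ned, Pat, Rae, Sam, Tess, Vic, Yan} ∩ {Lee, Ned, Pat, Sam, Tess, Yan} = {Lee, Ned, Pat, Sam, Tess, Yan}
… ∩ ⟦Vic touched⟧ = {Lee, Ned, Pat, Sam, Tess, Yan} ∩ {Ann, Lee, Ned, Rae, Sam} = {Lee, Ned, Sam}
⟦rope right of Lee Vic touched⟧ = {Lee, Ned, Sam}, so the cardinality is 3.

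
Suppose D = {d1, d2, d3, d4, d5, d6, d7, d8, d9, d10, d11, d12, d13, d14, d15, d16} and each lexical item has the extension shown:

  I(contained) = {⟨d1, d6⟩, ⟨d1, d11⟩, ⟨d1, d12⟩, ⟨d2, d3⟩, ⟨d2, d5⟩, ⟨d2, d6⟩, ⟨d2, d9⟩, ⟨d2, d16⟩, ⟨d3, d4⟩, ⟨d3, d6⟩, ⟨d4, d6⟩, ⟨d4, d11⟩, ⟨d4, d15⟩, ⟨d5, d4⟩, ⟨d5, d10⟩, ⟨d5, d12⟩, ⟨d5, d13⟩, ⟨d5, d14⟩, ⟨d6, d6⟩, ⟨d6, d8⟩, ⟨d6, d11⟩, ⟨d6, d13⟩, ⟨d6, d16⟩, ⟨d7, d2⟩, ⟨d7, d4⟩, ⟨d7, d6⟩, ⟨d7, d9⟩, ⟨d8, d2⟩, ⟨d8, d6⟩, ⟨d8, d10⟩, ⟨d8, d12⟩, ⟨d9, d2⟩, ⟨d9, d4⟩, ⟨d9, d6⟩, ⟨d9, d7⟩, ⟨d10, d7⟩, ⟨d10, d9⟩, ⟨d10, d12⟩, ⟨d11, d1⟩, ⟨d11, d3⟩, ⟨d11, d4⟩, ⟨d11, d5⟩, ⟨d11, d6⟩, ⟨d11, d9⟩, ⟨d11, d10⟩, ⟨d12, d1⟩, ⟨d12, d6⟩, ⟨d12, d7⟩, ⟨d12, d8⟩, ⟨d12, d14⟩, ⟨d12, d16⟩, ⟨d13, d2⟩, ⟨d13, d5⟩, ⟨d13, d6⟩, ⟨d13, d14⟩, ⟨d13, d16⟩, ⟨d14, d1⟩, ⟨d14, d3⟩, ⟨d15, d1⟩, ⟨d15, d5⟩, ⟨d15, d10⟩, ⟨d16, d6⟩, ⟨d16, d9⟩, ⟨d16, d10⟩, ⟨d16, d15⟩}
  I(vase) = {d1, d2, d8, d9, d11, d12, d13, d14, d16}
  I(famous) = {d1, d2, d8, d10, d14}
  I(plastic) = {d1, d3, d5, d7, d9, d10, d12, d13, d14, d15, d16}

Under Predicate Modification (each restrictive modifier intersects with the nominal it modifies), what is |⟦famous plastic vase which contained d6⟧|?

1

⟦which contained d6⟧ = {x : ⟨x, d6⟩ ∈ ⟦contained⟧} = {d1, d2, d3, d4, d6, d7, d8, d9, d11, d12, d13, d16}
⟦vase⟧ = {d1, d2, d8, d9, d11, d12, d13, d14, d16}
… ∩ ⟦which contained d6⟧ = {d1, d2, d8, d9, d11, d12, d13, d14, d16} ∩ {d1, d2, d3, d4, d6, d7, d8, d9, d11, d12, d13, d16} = {d1, d2, d8, d9, d11, d12, d13, d16}
… ∩ ⟦famous⟧ = {d1, d2, d8, d9, d11, d12, d13, d16} ∩ {d1, d2, d8, d10, d14} = {d1, d2, d8}
… ∩ ⟦plastic⟧ = {d1, d2, d8} ∩ {d1, d3, d5, d7, d9, d10, d12, d13, d14, d15, d16} = {d1}
⟦famous plastic vase which contained d6⟧ = {d1}, so the cardinality is 1.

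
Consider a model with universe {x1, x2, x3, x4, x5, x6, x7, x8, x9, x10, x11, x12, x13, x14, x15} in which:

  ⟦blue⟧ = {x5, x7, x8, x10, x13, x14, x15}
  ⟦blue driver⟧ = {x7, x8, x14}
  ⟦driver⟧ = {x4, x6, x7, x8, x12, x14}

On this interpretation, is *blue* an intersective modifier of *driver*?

yes

⟦blue⟧ ∩ ⟦driver⟧ = {x5, x7, x8, x10, x13, x14, x15} ∩ {x4, x6, x7, x8, x12, x14} = {x7, x8, x14}
Observed ⟦blue driver⟧ = {x7, x8, x14}.
These coincide, so the modifier is intersective here.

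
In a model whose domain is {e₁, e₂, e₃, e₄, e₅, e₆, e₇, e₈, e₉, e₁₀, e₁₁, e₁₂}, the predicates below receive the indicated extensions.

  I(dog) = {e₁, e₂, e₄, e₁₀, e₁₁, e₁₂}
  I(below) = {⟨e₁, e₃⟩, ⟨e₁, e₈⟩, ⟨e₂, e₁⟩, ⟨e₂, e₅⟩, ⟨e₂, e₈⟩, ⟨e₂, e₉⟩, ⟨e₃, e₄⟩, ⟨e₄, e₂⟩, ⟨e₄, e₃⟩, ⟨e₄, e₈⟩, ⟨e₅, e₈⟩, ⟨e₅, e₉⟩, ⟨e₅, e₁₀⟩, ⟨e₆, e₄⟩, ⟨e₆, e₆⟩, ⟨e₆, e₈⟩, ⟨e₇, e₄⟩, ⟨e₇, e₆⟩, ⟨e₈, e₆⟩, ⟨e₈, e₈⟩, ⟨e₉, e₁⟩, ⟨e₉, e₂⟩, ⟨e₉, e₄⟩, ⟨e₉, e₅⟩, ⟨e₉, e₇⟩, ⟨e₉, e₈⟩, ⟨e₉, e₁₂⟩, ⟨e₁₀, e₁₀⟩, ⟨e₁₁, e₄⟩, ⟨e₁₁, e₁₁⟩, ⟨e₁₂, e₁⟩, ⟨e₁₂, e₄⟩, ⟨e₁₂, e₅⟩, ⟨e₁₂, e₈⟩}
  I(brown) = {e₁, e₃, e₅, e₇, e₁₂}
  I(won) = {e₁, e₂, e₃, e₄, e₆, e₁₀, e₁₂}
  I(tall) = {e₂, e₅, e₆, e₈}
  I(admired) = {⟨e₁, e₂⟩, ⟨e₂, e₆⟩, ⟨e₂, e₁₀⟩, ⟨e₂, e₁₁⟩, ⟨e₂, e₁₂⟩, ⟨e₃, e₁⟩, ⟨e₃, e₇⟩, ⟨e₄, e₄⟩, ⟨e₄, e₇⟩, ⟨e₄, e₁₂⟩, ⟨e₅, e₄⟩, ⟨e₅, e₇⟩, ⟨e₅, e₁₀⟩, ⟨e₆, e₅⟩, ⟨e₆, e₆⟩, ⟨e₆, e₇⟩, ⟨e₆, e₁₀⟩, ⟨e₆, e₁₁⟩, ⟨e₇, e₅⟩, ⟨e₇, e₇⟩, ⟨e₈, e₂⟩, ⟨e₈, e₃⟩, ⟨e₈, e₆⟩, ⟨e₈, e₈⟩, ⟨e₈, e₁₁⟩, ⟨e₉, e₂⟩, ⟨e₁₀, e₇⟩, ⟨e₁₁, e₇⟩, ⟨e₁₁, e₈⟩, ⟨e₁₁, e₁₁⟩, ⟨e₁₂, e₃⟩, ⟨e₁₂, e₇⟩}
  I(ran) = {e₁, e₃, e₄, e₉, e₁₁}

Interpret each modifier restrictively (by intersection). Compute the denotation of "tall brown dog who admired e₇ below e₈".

⟦who admired e₇⟧ = {x : ⟨x, e₇⟩ ∈ ⟦admired⟧} = {e₃, e₄, e₅, e₆, e₇, e₁₀, e₁₁, e₁₂}
⟦below e₈⟧ = {x : ⟨x, e₈⟩ ∈ ⟦below⟧} = {e₁, e₂, e₄, e₅, e₆, e₈, e₉, e₁₂}
⟦dog⟧ = {e₁, e₂, e₄, e₁₀, e₁₁, e₁₂}
… ∩ ⟦who admired e₇⟧ = {e₁, e₂, e₄, e₁₀, e₁₁, e₁₂} ∩ {e₃, e₄, e₅, e₆, e₇, e₁₀, e₁₁, e₁₂} = {e₄, e₁₀, e₁₁, e₁₂}
… ∩ ⟦below e₈⟧ = {e₄, e₁₀, e₁₁, e₁₂} ∩ {e₁, e₂, e₄, e₅, e₆, e₈, e₉, e₁₂} = {e₄, e₁₂}
… ∩ ⟦tall⟧ = {e₄, e₁₂} ∩ {e₂, e₅, e₆, e₈} = ∅
… ∩ ⟦brown⟧ = ∅ ∩ {e₁, e₃, e₅, e₇, e₁₂} = ∅
So ⟦tall brown dog who admired e₇ below e₈⟧ = { }.

{ }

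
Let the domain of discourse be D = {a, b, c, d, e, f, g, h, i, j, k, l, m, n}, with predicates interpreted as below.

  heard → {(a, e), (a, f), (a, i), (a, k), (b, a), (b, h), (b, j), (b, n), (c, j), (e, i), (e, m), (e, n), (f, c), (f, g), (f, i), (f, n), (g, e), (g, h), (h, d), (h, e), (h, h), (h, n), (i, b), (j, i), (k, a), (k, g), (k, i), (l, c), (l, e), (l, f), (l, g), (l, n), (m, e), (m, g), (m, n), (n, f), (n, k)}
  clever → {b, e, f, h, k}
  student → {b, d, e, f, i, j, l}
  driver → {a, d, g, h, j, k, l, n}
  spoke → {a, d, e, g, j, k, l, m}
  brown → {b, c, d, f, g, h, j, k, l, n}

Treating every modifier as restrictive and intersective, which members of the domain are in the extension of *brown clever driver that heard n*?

{h}

⟦that heard n⟧ = {x : ⟨x, n⟩ ∈ ⟦heard⟧} = {b, e, f, h, l, m}
⟦driver⟧ = {a, d, g, h, j, k, l, n}
… ∩ ⟦that heard n⟧ = {a, d, g, h, j, k, l, n} ∩ {b, e, f, h, l, m} = {h, l}
… ∩ ⟦brown⟧ = {h, l} ∩ {b, c, d, f, g, h, j, k, l, n} = {h, l}
… ∩ ⟦clever⟧ = {h, l} ∩ {b, e, f, h, k} = {h}
So ⟦brown clever driver that heard n⟧ = {h}.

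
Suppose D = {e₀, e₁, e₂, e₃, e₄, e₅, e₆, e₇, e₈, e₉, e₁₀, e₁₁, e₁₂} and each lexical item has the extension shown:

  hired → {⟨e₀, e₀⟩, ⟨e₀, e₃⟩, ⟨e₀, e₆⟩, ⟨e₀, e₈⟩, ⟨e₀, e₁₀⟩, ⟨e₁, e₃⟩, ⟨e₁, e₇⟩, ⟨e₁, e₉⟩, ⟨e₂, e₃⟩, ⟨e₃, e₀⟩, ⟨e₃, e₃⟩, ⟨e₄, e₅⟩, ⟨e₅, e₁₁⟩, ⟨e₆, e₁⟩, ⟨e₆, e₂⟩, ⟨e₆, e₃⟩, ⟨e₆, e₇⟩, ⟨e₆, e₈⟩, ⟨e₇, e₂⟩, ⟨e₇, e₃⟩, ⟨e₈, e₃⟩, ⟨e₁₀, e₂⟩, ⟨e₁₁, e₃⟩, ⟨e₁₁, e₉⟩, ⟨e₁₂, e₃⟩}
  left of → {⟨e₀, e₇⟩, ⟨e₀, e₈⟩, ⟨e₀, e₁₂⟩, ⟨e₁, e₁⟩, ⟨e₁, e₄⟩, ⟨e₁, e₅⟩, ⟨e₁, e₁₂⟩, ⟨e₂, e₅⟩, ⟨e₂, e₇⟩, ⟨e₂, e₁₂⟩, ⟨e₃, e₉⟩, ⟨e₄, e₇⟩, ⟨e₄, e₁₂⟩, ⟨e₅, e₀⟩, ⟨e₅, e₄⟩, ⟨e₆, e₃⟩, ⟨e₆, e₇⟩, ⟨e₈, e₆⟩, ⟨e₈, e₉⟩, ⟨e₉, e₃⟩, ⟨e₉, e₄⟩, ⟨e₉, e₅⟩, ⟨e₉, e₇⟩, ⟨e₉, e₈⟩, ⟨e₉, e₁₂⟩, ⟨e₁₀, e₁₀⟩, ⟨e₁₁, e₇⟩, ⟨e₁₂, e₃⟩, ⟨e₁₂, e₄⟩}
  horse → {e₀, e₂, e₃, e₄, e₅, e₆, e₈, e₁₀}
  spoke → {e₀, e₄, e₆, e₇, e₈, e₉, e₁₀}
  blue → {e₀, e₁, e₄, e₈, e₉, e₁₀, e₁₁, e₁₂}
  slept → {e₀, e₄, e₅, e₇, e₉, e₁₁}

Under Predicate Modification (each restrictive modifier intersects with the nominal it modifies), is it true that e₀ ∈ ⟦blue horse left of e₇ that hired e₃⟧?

yes

⟦left of e₇⟧ = {x : ⟨x, e₇⟩ ∈ ⟦left of⟧} = {e₀, e₂, e₄, e₆, e₉, e₁₁}
⟦that hired e₃⟧ = {x : ⟨x, e₃⟩ ∈ ⟦hired⟧} = {e₀, e₁, e₂, e₃, e₆, e₇, e₈, e₁₁, e₁₂}
⟦horse⟧ = {e₀, e₂, e₃, e₄, e₅, e₆, e₈, e₁₀}
… ∩ ⟦left of e₇⟧ = {e₀, e₂, e₃, e₄, e₅, e₆, e₈, e₁₀} ∩ {e₀, e₂, e₄, e₆, e₉, e₁₁} = {e₀, e₂, e₄, e₆}
… ∩ ⟦that hired e₃⟧ = {e₀, e₂, e₄, e₆} ∩ {e₀, e₁, e₂, e₃, e₆, e₇, e₈, e₁₁, e₁₂} = {e₀, e₂, e₆}
… ∩ ⟦blue⟧ = {e₀, e₂, e₆} ∩ {e₀, e₁, e₄, e₈, e₉, e₁₀, e₁₁, e₁₂} = {e₀}
⟦blue horse left of e₇ that hired e₃⟧ = {e₀}; e₀ ∈ this set.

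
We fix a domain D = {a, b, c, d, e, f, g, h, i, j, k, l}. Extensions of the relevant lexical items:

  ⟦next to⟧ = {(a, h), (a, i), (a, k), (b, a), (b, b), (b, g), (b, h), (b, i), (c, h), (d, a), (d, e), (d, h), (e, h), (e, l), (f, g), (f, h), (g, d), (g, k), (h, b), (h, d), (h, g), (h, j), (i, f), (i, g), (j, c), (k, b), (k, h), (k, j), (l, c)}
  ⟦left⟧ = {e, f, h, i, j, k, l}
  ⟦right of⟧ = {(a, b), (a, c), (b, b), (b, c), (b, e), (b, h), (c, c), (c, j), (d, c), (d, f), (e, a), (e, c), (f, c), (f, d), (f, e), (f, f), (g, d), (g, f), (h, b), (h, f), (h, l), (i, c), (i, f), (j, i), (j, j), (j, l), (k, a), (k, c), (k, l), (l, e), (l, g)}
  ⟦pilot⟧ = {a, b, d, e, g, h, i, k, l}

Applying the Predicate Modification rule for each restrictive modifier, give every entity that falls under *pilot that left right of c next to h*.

⟦that left⟧ = ⟦left⟧ = {e, f, h, i, j, k, l}
⟦right of c⟧ = {x : ⟨x, c⟩ ∈ ⟦right of⟧} = {a, b, c, d, e, f, i, k}
⟦next to h⟧ = {x : ⟨x, h⟩ ∈ ⟦next to⟧} = {a, b, c, d, e, f, k}
⟦pilot⟧ = {a, b, d, e, g, h, i, k, l}
… ∩ ⟦that left⟧ = {a, b, d, e, g, h, i, k, l} ∩ {e, f, h, i, j, k, l} = {e, h, i, k, l}
… ∩ ⟦right of c⟧ = {e, h, i, k, l} ∩ {a, b, c, d, e, f, i, k} = {e, i, k}
… ∩ ⟦next to h⟧ = {e, i, k} ∩ {a, b, c, d, e, f, k} = {e, k}
So ⟦pilot that left right of c next to h⟧ = {e, k}.

{e, k}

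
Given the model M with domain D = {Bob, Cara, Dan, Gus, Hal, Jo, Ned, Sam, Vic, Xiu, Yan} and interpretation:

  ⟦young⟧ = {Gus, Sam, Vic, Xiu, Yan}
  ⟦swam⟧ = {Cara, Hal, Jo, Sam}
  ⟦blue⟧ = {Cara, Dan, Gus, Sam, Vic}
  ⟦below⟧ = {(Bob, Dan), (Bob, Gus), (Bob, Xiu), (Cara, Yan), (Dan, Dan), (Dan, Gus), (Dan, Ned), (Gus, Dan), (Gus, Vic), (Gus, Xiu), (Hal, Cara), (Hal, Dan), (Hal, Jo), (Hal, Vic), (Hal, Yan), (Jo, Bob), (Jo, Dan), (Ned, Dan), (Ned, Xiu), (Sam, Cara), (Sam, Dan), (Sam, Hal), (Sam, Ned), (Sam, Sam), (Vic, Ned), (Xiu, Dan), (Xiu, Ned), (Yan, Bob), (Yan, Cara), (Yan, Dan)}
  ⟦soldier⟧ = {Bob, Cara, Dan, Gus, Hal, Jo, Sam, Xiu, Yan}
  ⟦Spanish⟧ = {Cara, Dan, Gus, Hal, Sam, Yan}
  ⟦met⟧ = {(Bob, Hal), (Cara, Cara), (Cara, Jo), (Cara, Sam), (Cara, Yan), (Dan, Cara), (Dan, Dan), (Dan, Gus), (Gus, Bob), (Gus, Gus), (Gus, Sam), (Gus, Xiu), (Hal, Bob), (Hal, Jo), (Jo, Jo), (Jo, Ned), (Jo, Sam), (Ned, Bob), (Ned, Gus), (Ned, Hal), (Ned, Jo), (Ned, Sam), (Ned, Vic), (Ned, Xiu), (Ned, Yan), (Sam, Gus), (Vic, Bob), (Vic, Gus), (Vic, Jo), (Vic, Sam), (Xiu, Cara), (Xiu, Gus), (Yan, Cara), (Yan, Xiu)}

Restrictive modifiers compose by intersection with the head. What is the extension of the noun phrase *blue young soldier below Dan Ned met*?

{Gus, Sam}

⟦below Dan⟧ = {x : ⟨x, Dan⟩ ∈ ⟦below⟧} = {Bob, Dan, Gus, Hal, Jo, Ned, Sam, Xiu, Yan}
⟦Ned met⟧ = {x : ⟨Ned, x⟩ ∈ ⟦met⟧} = {Bob, Gus, Hal, Jo, Sam, Vic, Xiu, Yan}
⟦soldier⟧ = {Bob, Cara, Dan, Gus, Hal, Jo, Sam, Xiu, Yan}
… ∩ ⟦below Dan⟧ = {Bob, Cara, Dan, Gus, Hal, Jo, Sam, Xiu, Yan} ∩ {Bob, Dan, Gus, Hal, Jo, Ned, Sam, Xiu, Yan} = {Bob, Dan, Gus, Hal, Jo, Sam, Xiu, Yan}
… ∩ ⟦Ned met⟧ = {Bob, Dan, Gus, Hal, Jo, Sam, Xiu, Yan} ∩ {Bob, Gus, Hal, Jo, Sam, Vic, Xiu, Yan} = {Bob, Gus, Hal, Jo, Sam, Xiu, Yan}
… ∩ ⟦blue⟧ = {Bob, Gus, Hal, Jo, Sam, Xiu, Yan} ∩ {Cara, Dan, Gus, Sam, Vic} = {Gus, Sam}
… ∩ ⟦young⟧ = {Gus, Sam} ∩ {Gus, Sam, Vic, Xiu, Yan} = {Gus, Sam}
So ⟦blue young soldier below Dan Ned met⟧ = {Gus, Sam}.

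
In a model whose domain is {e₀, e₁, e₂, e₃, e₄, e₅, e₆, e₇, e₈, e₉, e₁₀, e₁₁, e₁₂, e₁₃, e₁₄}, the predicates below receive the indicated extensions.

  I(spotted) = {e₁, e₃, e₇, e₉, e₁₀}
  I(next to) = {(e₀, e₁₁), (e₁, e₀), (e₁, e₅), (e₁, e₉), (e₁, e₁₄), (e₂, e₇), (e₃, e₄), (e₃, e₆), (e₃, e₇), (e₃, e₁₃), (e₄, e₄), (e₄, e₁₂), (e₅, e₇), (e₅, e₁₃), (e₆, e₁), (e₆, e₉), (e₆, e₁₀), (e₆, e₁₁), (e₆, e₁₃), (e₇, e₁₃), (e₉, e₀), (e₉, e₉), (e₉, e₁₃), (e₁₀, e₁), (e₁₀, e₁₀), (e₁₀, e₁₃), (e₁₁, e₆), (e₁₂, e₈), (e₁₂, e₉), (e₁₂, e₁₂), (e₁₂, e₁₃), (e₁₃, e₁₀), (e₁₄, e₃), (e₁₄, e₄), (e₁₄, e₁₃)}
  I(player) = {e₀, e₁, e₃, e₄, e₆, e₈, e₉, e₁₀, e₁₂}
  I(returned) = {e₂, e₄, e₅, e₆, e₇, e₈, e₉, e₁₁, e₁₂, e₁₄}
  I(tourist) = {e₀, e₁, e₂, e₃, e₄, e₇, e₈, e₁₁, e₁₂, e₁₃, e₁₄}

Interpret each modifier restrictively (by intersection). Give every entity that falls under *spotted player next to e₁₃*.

⟦next to e₁₃⟧ = {x : ⟨x, e₁₃⟩ ∈ ⟦next to⟧} = {e₃, e₅, e₆, e₇, e₉, e₁₀, e₁₂, e₁₄}
⟦player⟧ = {e₀, e₁, e₃, e₄, e₆, e₈, e₉, e₁₀, e₁₂}
… ∩ ⟦next to e₁₃⟧ = {e₀, e₁, e₃, e₄, e₆, e₈, e₉, e₁₀, e₁₂} ∩ {e₃, e₅, e₆, e₇, e₉, e₁₀, e₁₂, e₁₄} = {e₃, e₆, e₉, e₁₀, e₁₂}
… ∩ ⟦spotted⟧ = {e₃, e₆, e₉, e₁₀, e₁₂} ∩ {e₁, e₃, e₇, e₉, e₁₀} = {e₃, e₉, e₁₀}
So ⟦spotted player next to e₁₃⟧ = {e₃, e₉, e₁₀}.

{e₃, e₉, e₁₀}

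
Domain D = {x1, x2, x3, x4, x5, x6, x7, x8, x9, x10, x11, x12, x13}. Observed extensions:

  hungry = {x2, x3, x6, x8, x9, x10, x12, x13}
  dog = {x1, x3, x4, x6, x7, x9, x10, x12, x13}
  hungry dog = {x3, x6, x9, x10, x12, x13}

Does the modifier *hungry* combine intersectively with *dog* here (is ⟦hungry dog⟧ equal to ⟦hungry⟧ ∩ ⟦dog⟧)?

⟦hungry⟧ ∩ ⟦dog⟧ = {x2, x3, x6, x8, x9, x10, x12, x13} ∩ {x1, x3, x4, x6, x7, x9, x10, x12, x13} = {x3, x6, x9, x10, x12, x13}
Observed ⟦hungry dog⟧ = {x3, x6, x9, x10, x12, x13}.
These coincide, so the modifier is intersective here.

yes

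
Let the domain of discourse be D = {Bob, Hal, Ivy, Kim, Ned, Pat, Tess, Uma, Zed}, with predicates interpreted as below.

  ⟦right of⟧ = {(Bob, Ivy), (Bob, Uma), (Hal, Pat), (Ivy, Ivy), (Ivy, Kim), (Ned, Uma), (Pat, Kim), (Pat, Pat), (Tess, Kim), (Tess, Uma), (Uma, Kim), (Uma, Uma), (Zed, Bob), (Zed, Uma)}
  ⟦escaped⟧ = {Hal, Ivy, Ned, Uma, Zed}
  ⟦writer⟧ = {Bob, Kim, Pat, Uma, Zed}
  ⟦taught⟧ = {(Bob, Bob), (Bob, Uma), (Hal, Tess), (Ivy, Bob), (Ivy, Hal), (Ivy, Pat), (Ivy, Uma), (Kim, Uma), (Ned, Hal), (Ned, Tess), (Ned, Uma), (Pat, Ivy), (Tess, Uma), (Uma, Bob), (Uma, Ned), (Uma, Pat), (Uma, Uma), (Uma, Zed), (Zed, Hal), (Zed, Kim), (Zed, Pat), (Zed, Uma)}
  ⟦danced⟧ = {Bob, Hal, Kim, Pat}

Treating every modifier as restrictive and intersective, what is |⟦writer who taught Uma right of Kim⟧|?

1

⟦who taught Uma⟧ = {x : ⟨x, Uma⟩ ∈ ⟦taught⟧} = {Bob, Ivy, Kim, Ned, Tess, Uma, Zed}
⟦right of Kim⟧ = {x : ⟨x, Kim⟩ ∈ ⟦right of⟧} = {Ivy, Pat, Tess, Uma}
⟦writer⟧ = {Bob, Kim, Pat, Uma, Zed}
… ∩ ⟦who taught Uma⟧ = {Bob, Kim, Pat, Uma, Zed} ∩ {Bob, Ivy, Kim, Ned, Tess, Uma, Zed} = {Bob, Kim, Uma, Zed}
… ∩ ⟦right of Kim⟧ = {Bob, Kim, Uma, Zed} ∩ {Ivy, Pat, Tess, Uma} = {Uma}
⟦writer who taught Uma right of Kim⟧ = {Uma}, so the cardinality is 1.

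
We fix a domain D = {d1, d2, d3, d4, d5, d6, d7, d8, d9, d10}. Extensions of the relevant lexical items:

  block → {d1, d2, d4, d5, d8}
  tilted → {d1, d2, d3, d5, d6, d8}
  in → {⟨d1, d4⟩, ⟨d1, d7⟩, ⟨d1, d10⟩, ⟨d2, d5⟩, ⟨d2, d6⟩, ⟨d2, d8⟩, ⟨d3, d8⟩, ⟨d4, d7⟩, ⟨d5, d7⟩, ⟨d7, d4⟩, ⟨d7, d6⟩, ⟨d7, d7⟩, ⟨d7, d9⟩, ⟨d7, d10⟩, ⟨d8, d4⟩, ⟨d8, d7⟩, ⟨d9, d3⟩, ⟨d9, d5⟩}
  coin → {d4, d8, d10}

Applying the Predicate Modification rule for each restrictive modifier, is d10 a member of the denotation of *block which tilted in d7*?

⟦which tilted⟧ = ⟦tilted⟧ = {d1, d2, d3, d5, d6, d8}
⟦in d7⟧ = {x : ⟨x, d7⟩ ∈ ⟦in⟧} = {d1, d4, d5, d7, d8}
⟦block⟧ = {d1, d2, d4, d5, d8}
… ∩ ⟦which tilted⟧ = {d1, d2, d4, d5, d8} ∩ {d1, d2, d3, d5, d6, d8} = {d1, d2, d5, d8}
… ∩ ⟦in d7⟧ = {d1, d2, d5, d8} ∩ {d1, d4, d5, d7, d8} = {d1, d5, d8}
⟦block which tilted in d7⟧ = {d1, d5, d8}; d10 ∉ this set.

no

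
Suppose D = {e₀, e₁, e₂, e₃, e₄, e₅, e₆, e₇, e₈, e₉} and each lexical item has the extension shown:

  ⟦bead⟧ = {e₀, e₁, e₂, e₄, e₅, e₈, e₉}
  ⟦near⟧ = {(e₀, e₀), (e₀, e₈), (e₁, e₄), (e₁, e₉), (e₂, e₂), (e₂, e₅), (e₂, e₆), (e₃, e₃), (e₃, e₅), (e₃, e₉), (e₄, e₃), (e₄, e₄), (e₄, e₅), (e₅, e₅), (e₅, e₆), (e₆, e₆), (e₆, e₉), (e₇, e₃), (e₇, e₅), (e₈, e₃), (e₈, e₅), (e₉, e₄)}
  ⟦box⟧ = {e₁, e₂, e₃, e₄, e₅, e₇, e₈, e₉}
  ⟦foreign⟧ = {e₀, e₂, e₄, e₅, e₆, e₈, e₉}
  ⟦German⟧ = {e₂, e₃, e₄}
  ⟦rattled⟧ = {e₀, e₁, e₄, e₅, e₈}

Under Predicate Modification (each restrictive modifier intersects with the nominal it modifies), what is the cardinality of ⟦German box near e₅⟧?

3

⟦near e₅⟧ = {x : ⟨x, e₅⟩ ∈ ⟦near⟧} = {e₂, e₃, e₄, e₅, e₇, e₈}
⟦box⟧ = {e₁, e₂, e₃, e₄, e₅, e₇, e₈, e₉}
… ∩ ⟦near e₅⟧ = {e₁, e₂, e₃, e₄, e₅, e₇, e₈, e₉} ∩ {e₂, e₃, e₄, e₅, e₇, e₈} = {e₂, e₃, e₄, e₅, e₇, e₈}
… ∩ ⟦German⟧ = {e₂, e₃, e₄, e₅, e₇, e₈} ∩ {e₂, e₃, e₄} = {e₂, e₃, e₄}
⟦German box near e₅⟧ = {e₂, e₃, e₄}, so the cardinality is 3.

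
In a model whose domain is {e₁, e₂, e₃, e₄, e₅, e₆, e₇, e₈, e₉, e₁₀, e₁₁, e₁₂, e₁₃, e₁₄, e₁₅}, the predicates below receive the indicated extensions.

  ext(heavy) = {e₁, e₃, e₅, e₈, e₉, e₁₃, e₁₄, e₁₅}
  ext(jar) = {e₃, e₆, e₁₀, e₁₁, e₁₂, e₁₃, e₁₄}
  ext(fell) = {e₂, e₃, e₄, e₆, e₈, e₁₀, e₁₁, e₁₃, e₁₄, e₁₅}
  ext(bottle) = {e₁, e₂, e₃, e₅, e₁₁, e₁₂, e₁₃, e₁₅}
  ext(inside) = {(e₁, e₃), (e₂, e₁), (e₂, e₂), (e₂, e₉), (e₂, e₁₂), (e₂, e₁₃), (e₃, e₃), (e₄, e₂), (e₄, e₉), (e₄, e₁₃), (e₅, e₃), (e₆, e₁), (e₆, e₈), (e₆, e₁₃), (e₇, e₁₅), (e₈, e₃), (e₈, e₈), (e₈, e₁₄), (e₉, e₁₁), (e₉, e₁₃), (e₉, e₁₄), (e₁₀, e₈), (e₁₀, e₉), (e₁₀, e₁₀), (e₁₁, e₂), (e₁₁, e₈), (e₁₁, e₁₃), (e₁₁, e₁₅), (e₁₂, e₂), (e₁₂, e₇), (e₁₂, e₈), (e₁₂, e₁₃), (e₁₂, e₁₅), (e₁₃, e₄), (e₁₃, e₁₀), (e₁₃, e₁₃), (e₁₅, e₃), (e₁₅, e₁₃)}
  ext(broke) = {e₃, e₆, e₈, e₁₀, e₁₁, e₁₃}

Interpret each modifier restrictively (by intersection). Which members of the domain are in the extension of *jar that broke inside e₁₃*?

{e₆, e₁₁, e₁₃}

⟦that broke⟧ = ⟦broke⟧ = {e₃, e₆, e₈, e₁₀, e₁₁, e₁₃}
⟦inside e₁₃⟧ = {x : ⟨x, e₁₃⟩ ∈ ⟦inside⟧} = {e₂, e₄, e₆, e₉, e₁₁, e₁₂, e₁₃, e₁₅}
⟦jar⟧ = {e₃, e₆, e₁₀, e₁₁, e₁₂, e₁₃, e₁₄}
… ∩ ⟦that broke⟧ = {e₃, e₆, e₁₀, e₁₁, e₁₂, e₁₃, e₁₄} ∩ {e₃, e₆, e₈, e₁₀, e₁₁, e₁₃} = {e₃, e₆, e₁₀, e₁₁, e₁₃}
… ∩ ⟦inside e₁₃⟧ = {e₃, e₆, e₁₀, e₁₁, e₁₃} ∩ {e₂, e₄, e₆, e₉, e₁₁, e₁₂, e₁₃, e₁₅} = {e₆, e₁₁, e₁₃}
So ⟦jar that broke inside e₁₃⟧ = {e₆, e₁₁, e₁₃}.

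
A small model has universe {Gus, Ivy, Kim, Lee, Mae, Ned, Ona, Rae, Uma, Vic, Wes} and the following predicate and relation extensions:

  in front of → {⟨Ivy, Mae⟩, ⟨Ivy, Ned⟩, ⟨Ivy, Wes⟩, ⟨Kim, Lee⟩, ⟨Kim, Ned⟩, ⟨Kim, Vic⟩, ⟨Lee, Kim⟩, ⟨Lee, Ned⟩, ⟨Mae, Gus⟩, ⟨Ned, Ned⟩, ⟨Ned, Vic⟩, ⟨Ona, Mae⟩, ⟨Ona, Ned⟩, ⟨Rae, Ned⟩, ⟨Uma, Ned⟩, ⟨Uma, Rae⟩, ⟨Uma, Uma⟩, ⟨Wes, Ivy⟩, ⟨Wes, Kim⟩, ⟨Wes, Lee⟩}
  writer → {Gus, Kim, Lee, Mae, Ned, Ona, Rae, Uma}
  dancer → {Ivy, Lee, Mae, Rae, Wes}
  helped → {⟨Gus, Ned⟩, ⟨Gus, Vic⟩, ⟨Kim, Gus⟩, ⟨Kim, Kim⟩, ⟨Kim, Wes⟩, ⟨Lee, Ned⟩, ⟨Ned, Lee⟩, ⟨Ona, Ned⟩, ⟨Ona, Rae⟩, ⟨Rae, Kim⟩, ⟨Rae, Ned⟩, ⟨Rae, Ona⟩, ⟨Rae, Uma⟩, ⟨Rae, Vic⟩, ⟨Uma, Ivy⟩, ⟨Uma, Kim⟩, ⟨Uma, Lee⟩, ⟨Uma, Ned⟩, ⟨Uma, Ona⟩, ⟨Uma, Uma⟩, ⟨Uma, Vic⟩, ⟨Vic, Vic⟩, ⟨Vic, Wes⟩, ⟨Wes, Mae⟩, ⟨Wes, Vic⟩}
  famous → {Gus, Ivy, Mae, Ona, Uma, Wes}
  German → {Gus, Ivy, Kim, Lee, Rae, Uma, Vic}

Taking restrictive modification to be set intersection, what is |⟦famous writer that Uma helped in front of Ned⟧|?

⟦that Uma helped⟧ = {x : ⟨Uma, x⟩ ∈ ⟦helped⟧} = {Ivy, Kim, Lee, Ned, Ona, Uma, Vic}
⟦in front of Ned⟧ = {x : ⟨x, Ned⟩ ∈ ⟦in front of⟧} = {Ivy, Kim, Lee, Ned, Ona, Rae, Uma}
⟦writer⟧ = {Gus, Kim, Lee, Mae, Ned, Ona, Rae, Uma}
… ∩ ⟦that Uma helped⟧ = {Gus, Kim, Lee, Mae, Ned, Ona, Rae, Uma} ∩ {Ivy, Kim, Lee, Ned, Ona, Uma, Vic} = {Kim, Lee, Ned, Ona, Uma}
… ∩ ⟦in front of Ned⟧ = {Kim, Lee, Ned, Ona, Uma} ∩ {Ivy, Kim, Lee, Ned, Ona, Rae, Uma} = {Kim, Lee, Ned, Ona, Uma}
… ∩ ⟦famous⟧ = {Kim, Lee, Ned, Ona, Uma} ∩ {Gus, Ivy, Mae, Ona, Uma, Wes} = {Ona, Uma}
⟦famous writer that Uma helped in front of Ned⟧ = {Ona, Uma}, so the cardinality is 2.

2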